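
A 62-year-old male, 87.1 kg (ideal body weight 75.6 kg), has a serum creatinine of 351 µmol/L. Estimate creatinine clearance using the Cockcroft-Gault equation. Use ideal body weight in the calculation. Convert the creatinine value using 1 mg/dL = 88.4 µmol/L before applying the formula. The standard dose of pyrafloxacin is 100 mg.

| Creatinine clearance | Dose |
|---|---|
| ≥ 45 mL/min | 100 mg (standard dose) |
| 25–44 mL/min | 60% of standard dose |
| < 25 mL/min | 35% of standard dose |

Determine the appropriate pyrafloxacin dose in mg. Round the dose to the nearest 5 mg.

SCr = 351 / 88.4 = 3.971 mg/dL
CrCl = (140 − 62) × 75.6 / (72 × 3.971) = 5896.8 / 285.91 ≈ 20.6 mL/min
CrCl ≈ 21 mL/min → bracket < 25 mL/min.
35% of 100 mg = 35 mg

35 mg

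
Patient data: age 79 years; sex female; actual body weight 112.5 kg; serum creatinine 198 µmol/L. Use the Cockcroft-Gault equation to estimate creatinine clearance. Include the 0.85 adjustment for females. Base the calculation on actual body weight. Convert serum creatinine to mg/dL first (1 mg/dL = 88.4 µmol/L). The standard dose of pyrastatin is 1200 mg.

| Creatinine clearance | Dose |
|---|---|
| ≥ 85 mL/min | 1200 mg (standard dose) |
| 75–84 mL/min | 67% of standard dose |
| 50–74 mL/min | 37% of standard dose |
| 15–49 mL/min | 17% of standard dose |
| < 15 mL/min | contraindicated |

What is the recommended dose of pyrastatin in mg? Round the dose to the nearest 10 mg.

SCr = 198 / 88.4 = 2.24 mg/dL
CrCl = (140 − 79) × 112.5 / (72 × 2.24) × 0.85 = 6862.5 / 161.28 × 0.85 ≈ 36.2 mL/min
CrCl ≈ 36 mL/min → bracket 15–49 mL/min.
17% of 1200 mg = 204 mg → 200 mg

200 mg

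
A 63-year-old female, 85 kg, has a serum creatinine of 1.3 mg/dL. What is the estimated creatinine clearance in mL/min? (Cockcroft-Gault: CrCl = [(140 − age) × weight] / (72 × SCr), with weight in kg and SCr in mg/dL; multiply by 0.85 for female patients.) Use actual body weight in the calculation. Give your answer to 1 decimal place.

CrCl = (140 − 63) × 85 / (72 × 1.3) × 0.85 = 6545.0 / 93.60 × 0.85 ≈ 59.4 mL/min

59.4 mL/min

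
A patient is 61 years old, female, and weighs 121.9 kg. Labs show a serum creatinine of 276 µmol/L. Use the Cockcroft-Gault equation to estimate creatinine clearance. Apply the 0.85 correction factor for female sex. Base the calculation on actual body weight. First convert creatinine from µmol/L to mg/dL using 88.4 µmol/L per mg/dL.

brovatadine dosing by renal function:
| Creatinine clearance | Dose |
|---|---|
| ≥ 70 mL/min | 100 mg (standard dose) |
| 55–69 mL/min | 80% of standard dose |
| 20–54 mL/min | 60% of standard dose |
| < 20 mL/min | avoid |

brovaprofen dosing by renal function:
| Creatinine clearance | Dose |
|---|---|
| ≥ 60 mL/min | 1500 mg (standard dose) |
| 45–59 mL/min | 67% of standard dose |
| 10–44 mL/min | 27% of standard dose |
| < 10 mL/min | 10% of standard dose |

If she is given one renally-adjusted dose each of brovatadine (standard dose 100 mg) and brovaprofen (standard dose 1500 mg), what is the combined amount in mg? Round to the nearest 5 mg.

SCr = 276 / 88.4 = 3.122 mg/dL
CrCl = (140 − 61) × 121.9 / (72 × 3.122) × 0.85 = 9630.1 / 224.78 × 0.85 ≈ 36.4 mL/min
CrCl ≈ 36 mL/min.
brovatadine: 20–54 mL/min → 60% of 100 mg = 60 mg.
brovaprofen: 10–44 mL/min → 27% of 1500 mg = 405 mg.
Total = 60 + 405 = 465 mg.

465 mg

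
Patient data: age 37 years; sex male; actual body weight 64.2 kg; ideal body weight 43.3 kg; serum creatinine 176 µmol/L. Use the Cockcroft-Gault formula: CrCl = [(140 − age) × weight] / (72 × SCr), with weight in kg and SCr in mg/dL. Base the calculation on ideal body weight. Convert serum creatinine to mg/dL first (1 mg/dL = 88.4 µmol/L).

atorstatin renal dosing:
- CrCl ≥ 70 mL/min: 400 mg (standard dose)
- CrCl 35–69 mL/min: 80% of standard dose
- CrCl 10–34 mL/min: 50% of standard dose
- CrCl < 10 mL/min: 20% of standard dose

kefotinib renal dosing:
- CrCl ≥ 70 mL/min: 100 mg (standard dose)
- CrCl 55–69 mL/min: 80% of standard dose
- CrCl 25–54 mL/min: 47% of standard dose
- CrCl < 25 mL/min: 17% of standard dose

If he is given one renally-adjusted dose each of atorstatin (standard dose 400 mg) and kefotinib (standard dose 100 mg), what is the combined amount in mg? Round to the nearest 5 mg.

245 mg

SCr = 176 / 88.4 = 1.991 mg/dL
CrCl = (140 − 37) × 43.3 / (72 × 1.991) = 4459.9 / 143.35 ≈ 31.1 mL/min
CrCl ≈ 31 mL/min.
atorstatin: 10–34 mL/min → 50% of 400 mg = 200 mg.
kefotinib: 25–54 mL/min → 47% of 100 mg = 47 mg.
Total = 200 + 47 = 247 mg.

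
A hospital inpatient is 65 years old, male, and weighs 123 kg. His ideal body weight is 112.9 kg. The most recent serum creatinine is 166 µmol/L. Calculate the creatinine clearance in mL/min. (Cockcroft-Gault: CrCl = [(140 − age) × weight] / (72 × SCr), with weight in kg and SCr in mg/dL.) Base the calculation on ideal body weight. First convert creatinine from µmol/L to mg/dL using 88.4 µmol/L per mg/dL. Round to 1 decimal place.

62.6 mL/min

SCr = 166 / 88.4 = 1.878 mg/dL
CrCl = (140 − 65) × 112.9 / (72 × 1.878) = 8467.5 / 135.22 ≈ 62.6 mL/min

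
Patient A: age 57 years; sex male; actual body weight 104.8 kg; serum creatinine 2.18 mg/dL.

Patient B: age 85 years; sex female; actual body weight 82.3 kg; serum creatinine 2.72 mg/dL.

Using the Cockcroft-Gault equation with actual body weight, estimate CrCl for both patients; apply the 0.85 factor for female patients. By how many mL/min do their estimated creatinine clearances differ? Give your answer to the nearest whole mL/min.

Patient A: CrCl = (140 − 57) × 104.8 / (72 × 2.18) = 8698.4 / 156.96 ≈ 55.4 mL/min
Patient B: CrCl = (140 − 85) × 82.3 / (72 × 2.72) × 0.85 = 4526.5 / 195.84 × 0.85 ≈ 19.6 mL/min
|55.4 − 19.6| = 35.8 mL/min

36 mL/min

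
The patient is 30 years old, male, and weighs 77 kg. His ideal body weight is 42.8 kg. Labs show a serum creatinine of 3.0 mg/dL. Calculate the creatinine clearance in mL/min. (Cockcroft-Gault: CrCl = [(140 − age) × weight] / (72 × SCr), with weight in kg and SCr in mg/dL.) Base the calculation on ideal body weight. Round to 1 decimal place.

21.8 mL/min

CrCl = (140 − 30) × 42.8 / (72 × 3) = 4708.0 / 216.00 ≈ 21.8 mL/min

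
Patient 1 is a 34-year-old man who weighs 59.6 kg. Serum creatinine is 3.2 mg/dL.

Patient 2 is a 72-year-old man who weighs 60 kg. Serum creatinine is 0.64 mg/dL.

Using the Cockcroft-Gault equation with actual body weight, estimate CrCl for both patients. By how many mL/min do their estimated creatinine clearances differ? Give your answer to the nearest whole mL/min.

Patient 1: CrCl = (140 − 34) × 59.6 / (72 × 3.2) = 6317.6 / 230.40 ≈ 27.4 mL/min
Patient 2: CrCl = (140 − 72) × 60 / (72 × 0.64) = 4080.0 / 46.08 ≈ 88.5 mL/min
|27.4 − 88.5| = 61.1 mL/min

61 mL/min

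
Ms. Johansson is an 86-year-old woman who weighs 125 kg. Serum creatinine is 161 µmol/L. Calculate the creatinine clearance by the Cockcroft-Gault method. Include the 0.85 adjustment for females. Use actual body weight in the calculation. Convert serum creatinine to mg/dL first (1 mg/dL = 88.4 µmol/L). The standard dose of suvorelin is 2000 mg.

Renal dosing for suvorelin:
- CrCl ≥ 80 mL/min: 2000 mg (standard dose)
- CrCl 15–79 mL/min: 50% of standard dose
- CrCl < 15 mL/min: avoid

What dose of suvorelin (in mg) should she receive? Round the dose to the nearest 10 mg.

SCr = 161 / 88.4 = 1.821 mg/dL
CrCl = (140 − 86) × 125 / (72 × 1.821) × 0.85 = 6750.0 / 131.11 × 0.85 ≈ 43.8 mL/min
CrCl ≈ 44 mL/min → bracket 15–79 mL/min.
50% of 2000 mg = 1000 mg

1000 mg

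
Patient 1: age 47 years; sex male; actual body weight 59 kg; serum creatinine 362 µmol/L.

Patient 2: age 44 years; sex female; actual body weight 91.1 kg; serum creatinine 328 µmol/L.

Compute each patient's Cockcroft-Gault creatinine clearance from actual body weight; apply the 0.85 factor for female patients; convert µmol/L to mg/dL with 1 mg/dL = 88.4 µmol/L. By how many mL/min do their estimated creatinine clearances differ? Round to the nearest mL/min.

9 mL/min

Patient 1: SCr = 362 / 88.4 = 4.095 mg/dL
Patient 1: CrCl = (140 − 47) × 59 / (72 × 4.095) = 5487.0 / 294.84 ≈ 18.6 mL/min
Patient 2: SCr = 328 / 88.4 = 3.71 mg/dL
Patient 2: CrCl = (140 − 44) × 91.1 / (72 × 3.71) × 0.85 = 8745.6 / 267.12 × 0.85 ≈ 27.8 mL/min
|18.6 − 27.8| = 9.2 mL/min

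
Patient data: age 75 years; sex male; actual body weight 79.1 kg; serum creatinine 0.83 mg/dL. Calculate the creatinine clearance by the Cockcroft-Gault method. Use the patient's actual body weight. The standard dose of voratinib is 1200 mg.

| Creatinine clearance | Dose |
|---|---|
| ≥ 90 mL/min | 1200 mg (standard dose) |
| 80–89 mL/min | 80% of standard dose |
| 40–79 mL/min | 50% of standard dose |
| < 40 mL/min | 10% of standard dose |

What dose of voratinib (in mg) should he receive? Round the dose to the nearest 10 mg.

960 mg

CrCl = (140 − 75) × 79.1 / (72 × 0.83) = 5141.5 / 59.76 ≈ 86.0 mL/min
CrCl ≈ 86 mL/min → bracket 80–89 mL/min.
80% of 1200 mg = 960 mg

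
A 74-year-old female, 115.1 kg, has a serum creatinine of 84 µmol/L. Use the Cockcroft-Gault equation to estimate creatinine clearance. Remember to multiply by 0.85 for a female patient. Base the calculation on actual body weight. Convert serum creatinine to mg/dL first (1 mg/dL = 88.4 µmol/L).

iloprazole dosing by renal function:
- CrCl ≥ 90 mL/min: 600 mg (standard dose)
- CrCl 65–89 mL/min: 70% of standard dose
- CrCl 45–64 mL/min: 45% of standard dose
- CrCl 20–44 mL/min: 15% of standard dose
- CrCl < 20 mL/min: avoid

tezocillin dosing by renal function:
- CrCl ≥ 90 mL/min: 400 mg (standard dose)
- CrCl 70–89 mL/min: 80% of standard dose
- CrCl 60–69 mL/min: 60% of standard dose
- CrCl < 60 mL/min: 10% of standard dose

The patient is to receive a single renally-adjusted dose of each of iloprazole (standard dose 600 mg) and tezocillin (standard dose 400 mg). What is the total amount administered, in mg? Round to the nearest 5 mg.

SCr = 84 / 88.4 = 0.95 mg/dL
CrCl = (140 − 74) × 115.1 / (72 × 0.95) × 0.85 = 7596.6 / 68.40 × 0.85 ≈ 94.4 mL/min
CrCl ≈ 94 mL/min.
iloprazole: ≥ 90 mL/min → 100% of 600 mg = 600 mg.
tezocillin: ≥ 90 mL/min → 100% of 400 mg = 400 mg.
Total = 600 + 400 = 1000 mg.

1000 mg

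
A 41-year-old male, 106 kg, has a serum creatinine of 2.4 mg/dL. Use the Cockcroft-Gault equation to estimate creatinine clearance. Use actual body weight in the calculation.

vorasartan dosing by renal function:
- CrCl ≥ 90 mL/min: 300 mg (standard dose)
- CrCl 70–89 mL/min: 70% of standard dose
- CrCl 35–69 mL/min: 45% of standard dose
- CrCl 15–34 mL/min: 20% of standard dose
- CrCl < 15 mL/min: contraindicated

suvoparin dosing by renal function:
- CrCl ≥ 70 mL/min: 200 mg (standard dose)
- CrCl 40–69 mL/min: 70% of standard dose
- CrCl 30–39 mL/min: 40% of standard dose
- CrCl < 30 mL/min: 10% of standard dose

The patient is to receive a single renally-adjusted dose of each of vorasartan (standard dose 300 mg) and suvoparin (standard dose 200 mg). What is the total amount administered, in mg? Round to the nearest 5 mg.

CrCl = (140 − 41) × 106 / (72 × 2.4) = 10494.0 / 172.80 ≈ 60.7 mL/min
CrCl ≈ 61 mL/min.
vorasartan: 35–69 mL/min → 45% of 300 mg = 135 mg.
suvoparin: 40–69 mL/min → 70% of 200 mg = 140 mg.
Total = 135 + 140 = 275 mg.

275 mg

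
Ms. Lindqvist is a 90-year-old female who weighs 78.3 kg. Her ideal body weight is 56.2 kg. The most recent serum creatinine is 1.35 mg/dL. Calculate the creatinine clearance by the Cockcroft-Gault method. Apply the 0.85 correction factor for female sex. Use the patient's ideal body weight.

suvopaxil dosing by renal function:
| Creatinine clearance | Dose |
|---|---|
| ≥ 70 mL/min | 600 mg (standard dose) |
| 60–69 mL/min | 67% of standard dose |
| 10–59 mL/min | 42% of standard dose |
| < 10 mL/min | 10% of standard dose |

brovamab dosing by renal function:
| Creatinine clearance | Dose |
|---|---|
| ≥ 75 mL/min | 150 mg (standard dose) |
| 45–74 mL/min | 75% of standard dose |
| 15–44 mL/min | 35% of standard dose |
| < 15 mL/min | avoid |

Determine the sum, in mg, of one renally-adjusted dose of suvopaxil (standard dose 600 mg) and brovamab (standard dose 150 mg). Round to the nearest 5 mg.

305 mg

CrCl = (140 − 90) × 56.2 / (72 × 1.35) × 0.85 = 2810.0 / 97.20 × 0.85 ≈ 24.6 mL/min
CrCl ≈ 25 mL/min.
suvopaxil: 10–59 mL/min → 42% of 600 mg = 252 mg.
brovamab: 15–44 mL/min → 35% of 150 mg = 52.5 mg.
Total = 252 + 52.5 = 304.5 mg.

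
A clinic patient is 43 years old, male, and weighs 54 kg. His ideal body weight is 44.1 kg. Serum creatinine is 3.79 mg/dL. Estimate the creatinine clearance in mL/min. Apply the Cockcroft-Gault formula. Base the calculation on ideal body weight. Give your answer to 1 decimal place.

15.7 mL/min

CrCl = (140 − 43) × 44.1 / (72 × 3.79) = 4277.7 / 272.88 ≈ 15.7 mL/min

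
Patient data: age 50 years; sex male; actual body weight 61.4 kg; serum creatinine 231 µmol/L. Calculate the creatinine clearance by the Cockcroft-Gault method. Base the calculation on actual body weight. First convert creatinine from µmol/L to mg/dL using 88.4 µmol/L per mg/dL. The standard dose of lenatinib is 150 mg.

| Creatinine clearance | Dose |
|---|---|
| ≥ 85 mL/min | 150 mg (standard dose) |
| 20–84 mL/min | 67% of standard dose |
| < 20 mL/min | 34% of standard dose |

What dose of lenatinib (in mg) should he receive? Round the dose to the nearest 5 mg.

SCr = 231 / 88.4 = 2.613 mg/dL
CrCl = (140 − 50) × 61.4 / (72 × 2.613) = 5526.0 / 188.14 ≈ 29.4 mL/min
CrCl ≈ 29 mL/min → bracket 20–84 mL/min.
67% of 150 mg = 100.5 mg → 100 mg

100 mg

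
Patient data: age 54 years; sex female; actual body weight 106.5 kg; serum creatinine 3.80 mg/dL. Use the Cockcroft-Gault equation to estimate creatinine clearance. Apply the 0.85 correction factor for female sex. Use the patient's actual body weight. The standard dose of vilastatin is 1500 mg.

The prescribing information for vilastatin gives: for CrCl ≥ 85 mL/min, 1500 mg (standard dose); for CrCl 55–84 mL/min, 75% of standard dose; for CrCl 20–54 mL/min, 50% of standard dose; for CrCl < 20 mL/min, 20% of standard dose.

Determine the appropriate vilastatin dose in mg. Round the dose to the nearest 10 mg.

CrCl = (140 − 54) × 106.5 / (72 × 3.8) × 0.85 = 9159.0 / 273.60 × 0.85 ≈ 28.5 mL/min
CrCl ≈ 28 mL/min → bracket 20–54 mL/min.
50% of 1500 mg = 750 mg

750 mg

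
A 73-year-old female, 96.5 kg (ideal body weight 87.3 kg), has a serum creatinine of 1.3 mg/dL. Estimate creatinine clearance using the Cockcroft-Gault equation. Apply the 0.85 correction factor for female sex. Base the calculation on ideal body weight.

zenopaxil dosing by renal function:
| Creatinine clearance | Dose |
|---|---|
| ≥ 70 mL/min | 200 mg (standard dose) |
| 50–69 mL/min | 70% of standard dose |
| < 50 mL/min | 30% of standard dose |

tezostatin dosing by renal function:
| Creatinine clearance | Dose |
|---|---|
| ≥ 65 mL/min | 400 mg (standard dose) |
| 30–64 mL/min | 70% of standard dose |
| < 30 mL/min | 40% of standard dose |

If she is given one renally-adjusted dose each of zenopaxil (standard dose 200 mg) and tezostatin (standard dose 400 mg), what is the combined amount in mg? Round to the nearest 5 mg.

CrCl = (140 − 73) × 87.3 / (72 × 1.3) × 0.85 = 5849.1 / 93.60 × 0.85 ≈ 53.1 mL/min
CrCl ≈ 53 mL/min.
zenopaxil: 50–69 mL/min → 70% of 200 mg = 140 mg.
tezostatin: 30–64 mL/min → 70% of 400 mg = 280 mg.
Total = 140 + 280 = 420 mg.

420 mg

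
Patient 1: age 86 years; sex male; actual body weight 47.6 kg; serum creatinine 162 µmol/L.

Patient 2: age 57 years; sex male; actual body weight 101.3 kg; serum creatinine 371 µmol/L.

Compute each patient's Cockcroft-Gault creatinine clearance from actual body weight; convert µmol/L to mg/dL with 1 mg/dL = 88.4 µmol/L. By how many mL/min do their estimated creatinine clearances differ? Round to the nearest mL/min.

8 mL/min

Patient 1: SCr = 162 / 88.4 = 1.833 mg/dL
Patient 1: CrCl = (140 − 86) × 47.6 / (72 × 1.833) = 2570.4 / 131.98 ≈ 19.5 mL/min
Patient 2: SCr = 371 / 88.4 = 4.197 mg/dL
Patient 2: CrCl = (140 − 57) × 101.3 / (72 × 4.197) = 8407.9 / 302.18 ≈ 27.8 mL/min
|19.5 − 27.8| = 8.3 mL/min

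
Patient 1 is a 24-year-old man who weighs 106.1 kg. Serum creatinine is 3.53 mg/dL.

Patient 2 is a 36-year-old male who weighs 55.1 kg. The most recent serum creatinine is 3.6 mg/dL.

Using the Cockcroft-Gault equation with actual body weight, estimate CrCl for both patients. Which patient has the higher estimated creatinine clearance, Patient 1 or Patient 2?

Patient 1

Patient 1: CrCl = (140 − 24) × 106.1 / (72 × 3.53) = 12307.6 / 254.16 ≈ 48.4 mL/min
Patient 2: CrCl = (140 − 36) × 55.1 / (72 × 3.6) = 5730.4 / 259.20 ≈ 22.1 mL/min
48.4 vs 22.1 mL/min → Patient 1 is higher.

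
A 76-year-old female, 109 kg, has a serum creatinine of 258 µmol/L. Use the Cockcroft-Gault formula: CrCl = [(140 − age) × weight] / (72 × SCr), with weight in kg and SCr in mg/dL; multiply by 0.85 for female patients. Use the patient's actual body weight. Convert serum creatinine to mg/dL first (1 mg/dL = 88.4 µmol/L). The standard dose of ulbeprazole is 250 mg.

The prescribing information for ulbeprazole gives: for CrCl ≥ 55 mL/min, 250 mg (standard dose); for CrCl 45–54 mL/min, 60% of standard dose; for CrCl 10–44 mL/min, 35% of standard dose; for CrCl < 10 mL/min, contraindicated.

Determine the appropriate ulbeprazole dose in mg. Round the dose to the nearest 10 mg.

90 mg

SCr = 258 / 88.4 = 2.919 mg/dL
CrCl = (140 − 76) × 109 / (72 × 2.919) × 0.85 = 6976.0 / 210.17 × 0.85 ≈ 28.2 mL/min
CrCl ≈ 28 mL/min → bracket 10–44 mL/min.
35% of 250 mg = 87.5 mg → 90 mg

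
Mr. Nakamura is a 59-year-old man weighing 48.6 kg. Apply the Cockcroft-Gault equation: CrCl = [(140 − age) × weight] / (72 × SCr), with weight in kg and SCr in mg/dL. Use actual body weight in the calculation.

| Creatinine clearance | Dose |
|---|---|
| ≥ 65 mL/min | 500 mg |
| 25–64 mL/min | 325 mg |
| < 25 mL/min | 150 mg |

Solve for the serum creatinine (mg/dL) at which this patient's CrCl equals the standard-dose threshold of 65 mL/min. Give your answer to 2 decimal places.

Standard dose requires CrCl ≥ 65 mL/min.
Set (140 − 59) × 48.6 / (72 × SCr) = 65
SCr = (140 − 59) × 48.6 / (72 × 65) = 0.841 mg/dL

0.84 mg/dL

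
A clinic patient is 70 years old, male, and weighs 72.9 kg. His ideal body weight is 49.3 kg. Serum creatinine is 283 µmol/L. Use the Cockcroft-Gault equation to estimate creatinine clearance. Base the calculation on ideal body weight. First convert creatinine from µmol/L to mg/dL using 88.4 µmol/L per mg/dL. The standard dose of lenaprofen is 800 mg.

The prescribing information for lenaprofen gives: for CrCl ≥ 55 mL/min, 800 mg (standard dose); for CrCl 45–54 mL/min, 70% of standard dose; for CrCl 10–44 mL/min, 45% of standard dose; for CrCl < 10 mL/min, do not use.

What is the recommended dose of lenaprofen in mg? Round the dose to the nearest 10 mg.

SCr = 283 / 88.4 = 3.201 mg/dL
CrCl = (140 − 70) × 49.3 / (72 × 3.201) = 3451.0 / 230.47 ≈ 15.0 mL/min
CrCl ≈ 15 mL/min → bracket 10–44 mL/min.
45% of 800 mg = 360 mg

360 mg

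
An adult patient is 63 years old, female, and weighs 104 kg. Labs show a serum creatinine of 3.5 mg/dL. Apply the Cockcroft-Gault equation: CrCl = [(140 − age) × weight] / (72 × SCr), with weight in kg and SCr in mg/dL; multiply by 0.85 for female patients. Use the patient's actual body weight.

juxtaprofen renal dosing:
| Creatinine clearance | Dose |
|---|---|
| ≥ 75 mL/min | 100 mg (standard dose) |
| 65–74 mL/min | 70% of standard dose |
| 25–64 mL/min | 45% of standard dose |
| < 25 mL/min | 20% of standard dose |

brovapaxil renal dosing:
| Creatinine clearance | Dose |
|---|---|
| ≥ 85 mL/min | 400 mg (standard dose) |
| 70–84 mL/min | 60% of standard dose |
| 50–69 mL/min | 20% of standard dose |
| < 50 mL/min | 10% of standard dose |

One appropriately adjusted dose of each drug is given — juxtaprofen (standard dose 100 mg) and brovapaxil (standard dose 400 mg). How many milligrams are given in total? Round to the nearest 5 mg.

85 mg

CrCl = (140 − 63) × 104 / (72 × 3.5) × 0.85 = 8008.0 / 252.00 × 0.85 ≈ 27.0 mL/min
CrCl ≈ 27 mL/min.
juxtaprofen: 25–64 mL/min → 45% of 100 mg = 45 mg.
brovapaxil: < 50 mL/min → 10% of 400 mg = 40 mg.
Total = 45 + 40 = 85 mg.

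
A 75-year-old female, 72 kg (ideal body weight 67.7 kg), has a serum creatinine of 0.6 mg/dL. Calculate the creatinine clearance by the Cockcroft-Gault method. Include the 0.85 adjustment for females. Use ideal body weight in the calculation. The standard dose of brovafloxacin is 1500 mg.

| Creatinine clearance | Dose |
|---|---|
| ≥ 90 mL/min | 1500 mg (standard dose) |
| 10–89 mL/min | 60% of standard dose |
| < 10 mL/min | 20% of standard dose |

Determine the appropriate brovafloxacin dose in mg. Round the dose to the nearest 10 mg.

CrCl = (140 − 75) × 67.7 / (72 × 0.6) × 0.85 = 4400.5 / 43.20 × 0.85 ≈ 86.6 mL/min
CrCl ≈ 87 mL/min → bracket 10–89 mL/min.
60% of 1500 mg = 900 mg

900 mg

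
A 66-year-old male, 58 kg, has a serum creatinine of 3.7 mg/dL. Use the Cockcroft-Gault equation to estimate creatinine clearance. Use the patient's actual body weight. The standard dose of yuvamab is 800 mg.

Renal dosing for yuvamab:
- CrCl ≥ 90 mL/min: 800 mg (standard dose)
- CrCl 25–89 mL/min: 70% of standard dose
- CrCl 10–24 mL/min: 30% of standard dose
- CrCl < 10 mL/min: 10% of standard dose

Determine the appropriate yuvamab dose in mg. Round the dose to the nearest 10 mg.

CrCl = (140 − 66) × 58 / (72 × 3.7) = 4292.0 / 266.40 ≈ 16.1 mL/min
CrCl ≈ 16 mL/min → bracket 10–24 mL/min.
30% of 800 mg = 240 mg

240 mg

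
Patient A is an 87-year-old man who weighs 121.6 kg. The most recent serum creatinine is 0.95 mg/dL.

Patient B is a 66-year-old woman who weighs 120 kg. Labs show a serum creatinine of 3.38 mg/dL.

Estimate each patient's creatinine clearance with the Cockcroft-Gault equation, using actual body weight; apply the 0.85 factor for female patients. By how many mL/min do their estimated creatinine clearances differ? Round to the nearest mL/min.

Patient A: CrCl = (140 − 87) × 121.6 / (72 × 0.95) = 6444.8 / 68.40 ≈ 94.2 mL/min
Patient B: CrCl = (140 − 66) × 120 / (72 × 3.38) × 0.85 = 8880.0 / 243.36 × 0.85 ≈ 31.0 mL/min
|94.2 − 31.0| = 63.2 mL/min

63 mL/min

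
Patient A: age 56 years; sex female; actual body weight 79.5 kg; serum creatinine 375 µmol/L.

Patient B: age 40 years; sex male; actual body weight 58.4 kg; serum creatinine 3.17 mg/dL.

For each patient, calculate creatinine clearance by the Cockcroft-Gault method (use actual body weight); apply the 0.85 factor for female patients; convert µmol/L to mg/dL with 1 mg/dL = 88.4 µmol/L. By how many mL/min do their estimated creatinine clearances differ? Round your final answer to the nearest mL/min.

7 mL/min

Patient A: SCr = 375 / 88.4 = 4.242 mg/dL
Patient A: CrCl = (140 − 56) × 79.5 / (72 × 4.242) × 0.85 = 6678.0 / 305.42 × 0.85 ≈ 18.6 mL/min
Patient B: CrCl = (140 − 40) × 58.4 / (72 × 3.17) = 5840.0 / 228.24 ≈ 25.6 mL/min
|18.6 − 25.6| = 7.0 mL/min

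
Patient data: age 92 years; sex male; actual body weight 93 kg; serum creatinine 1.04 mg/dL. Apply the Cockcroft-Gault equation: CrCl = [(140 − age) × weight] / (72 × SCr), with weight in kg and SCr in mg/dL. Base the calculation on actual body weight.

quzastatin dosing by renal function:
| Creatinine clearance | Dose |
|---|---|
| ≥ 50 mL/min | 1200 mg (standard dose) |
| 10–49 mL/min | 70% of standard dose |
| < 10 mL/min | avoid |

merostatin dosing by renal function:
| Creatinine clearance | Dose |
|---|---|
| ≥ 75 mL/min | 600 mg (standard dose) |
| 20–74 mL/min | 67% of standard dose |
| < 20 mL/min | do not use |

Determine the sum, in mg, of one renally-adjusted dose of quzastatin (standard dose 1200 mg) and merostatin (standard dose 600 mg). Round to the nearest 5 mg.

CrCl = (140 − 92) × 93 / (72 × 1.04) = 4464.0 / 74.88 ≈ 59.6 mL/min
CrCl ≈ 60 mL/min.
quzastatin: ≥ 50 mL/min → 100% of 1200 mg = 1200 mg.
merostatin: 20–74 mL/min → 67% of 600 mg = 402 mg.
Total = 1200 + 402 = 1602 mg.

1600 mg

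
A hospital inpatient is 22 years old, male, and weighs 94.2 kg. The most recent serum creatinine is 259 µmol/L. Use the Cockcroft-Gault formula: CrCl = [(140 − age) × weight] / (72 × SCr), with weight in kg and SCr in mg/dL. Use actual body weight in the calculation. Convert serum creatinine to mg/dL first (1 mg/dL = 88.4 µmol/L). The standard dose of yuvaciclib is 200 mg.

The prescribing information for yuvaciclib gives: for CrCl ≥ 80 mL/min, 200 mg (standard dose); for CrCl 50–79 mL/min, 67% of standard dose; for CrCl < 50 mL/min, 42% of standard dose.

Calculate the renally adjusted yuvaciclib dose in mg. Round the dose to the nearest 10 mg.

130 mg

SCr = 259 / 88.4 = 2.93 mg/dL
CrCl = (140 − 22) × 94.2 / (72 × 2.93) = 11115.6 / 210.96 ≈ 52.7 mL/min
CrCl ≈ 53 mL/min → bracket 50–79 mL/min.
67% of 200 mg = 134 mg → 130 mg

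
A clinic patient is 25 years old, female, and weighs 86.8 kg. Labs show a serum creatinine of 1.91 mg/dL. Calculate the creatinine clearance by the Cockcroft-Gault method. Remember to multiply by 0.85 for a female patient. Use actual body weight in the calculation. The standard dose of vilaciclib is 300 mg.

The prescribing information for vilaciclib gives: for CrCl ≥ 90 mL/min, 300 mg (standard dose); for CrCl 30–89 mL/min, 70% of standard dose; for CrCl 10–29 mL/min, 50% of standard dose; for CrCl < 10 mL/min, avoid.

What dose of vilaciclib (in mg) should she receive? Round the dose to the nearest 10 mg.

210 mg

CrCl = (140 − 25) × 86.8 / (72 × 1.91) × 0.85 = 9982.0 / 137.52 × 0.85 ≈ 61.7 mL/min
CrCl ≈ 62 mL/min → bracket 30–89 mL/min.
70% of 300 mg = 210 mg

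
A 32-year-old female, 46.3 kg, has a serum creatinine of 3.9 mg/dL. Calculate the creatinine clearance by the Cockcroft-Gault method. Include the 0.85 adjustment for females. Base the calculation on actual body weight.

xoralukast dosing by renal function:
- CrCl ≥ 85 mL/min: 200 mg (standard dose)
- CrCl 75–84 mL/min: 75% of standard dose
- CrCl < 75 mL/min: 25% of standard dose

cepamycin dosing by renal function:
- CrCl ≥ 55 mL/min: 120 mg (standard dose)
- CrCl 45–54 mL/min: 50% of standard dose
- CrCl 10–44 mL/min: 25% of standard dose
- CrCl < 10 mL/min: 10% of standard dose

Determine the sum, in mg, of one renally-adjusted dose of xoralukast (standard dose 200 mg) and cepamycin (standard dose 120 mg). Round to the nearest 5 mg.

80 mg

CrCl = (140 − 32) × 46.3 / (72 × 3.9) × 0.85 = 5000.4 / 280.80 × 0.85 ≈ 15.1 mL/min
CrCl ≈ 15 mL/min.
xoralukast: < 75 mL/min → 25% of 200 mg = 50 mg.
cepamycin: 10–44 mL/min → 25% of 120 mg = 30 mg.
Total = 50 + 30 = 80 mg.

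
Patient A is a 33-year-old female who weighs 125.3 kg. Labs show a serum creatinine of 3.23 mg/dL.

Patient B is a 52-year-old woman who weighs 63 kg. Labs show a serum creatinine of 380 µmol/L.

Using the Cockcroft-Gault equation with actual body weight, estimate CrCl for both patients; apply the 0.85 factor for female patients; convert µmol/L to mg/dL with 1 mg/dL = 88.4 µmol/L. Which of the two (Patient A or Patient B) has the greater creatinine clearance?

Patient A: CrCl = (140 − 33) × 125.3 / (72 × 3.23) × 0.85 = 13407.1 / 232.56 × 0.85 ≈ 49.0 mL/min
Patient B: SCr = 380 / 88.4 = 4.299 mg/dL
Patient B: CrCl = (140 − 52) × 63 / (72 × 4.299) × 0.85 = 5544.0 / 309.53 × 0.85 ≈ 15.2 mL/min
49.0 vs 15.2 mL/min → Patient A is higher.

Patient A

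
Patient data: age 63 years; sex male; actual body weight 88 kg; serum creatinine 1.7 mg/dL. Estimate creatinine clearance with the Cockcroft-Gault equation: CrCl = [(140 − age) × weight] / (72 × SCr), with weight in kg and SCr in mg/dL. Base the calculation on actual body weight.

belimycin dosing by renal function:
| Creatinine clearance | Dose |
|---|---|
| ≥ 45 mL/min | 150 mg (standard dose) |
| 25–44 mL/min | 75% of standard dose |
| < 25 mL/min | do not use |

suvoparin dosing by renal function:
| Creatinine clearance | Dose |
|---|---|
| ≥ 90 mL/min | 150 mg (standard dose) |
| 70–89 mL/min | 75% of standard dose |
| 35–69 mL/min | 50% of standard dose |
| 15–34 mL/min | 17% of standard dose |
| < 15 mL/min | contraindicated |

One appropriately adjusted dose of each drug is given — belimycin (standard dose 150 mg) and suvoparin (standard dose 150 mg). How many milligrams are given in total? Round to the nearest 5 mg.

CrCl = (140 − 63) × 88 / (72 × 1.7) = 6776.0 / 122.40 ≈ 55.4 mL/min
CrCl ≈ 55 mL/min.
belimycin: ≥ 45 mL/min → 100% of 150 mg = 150 mg.
suvoparin: 35–69 mL/min → 50% of 150 mg = 75 mg.
Total = 150 + 75 = 225 mg.

225 mg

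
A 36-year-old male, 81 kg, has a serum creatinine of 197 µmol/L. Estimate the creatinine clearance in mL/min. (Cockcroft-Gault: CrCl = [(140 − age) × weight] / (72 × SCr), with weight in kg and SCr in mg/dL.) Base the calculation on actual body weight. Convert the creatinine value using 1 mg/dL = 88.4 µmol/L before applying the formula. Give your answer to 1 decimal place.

SCr = 197 / 88.4 = 2.229 mg/dL
CrCl = (140 − 36) × 81 / (72 × 2.229) = 8424.0 / 160.49 ≈ 52.5 mL/min

52.5 mL/min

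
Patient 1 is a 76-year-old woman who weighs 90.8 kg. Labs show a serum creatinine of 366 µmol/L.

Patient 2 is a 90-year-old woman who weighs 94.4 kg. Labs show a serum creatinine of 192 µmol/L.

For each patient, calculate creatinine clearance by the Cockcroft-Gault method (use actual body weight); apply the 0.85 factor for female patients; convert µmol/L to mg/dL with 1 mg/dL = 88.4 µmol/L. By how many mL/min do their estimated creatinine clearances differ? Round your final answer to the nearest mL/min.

9 mL/min

Patient 1: SCr = 366 / 88.4 = 4.14 mg/dL
Patient 1: CrCl = (140 − 76) × 90.8 / (72 × 4.14) × 0.85 = 5811.2 / 298.08 × 0.85 ≈ 16.6 mL/min
Patient 2: SCr = 192 / 88.4 = 2.172 mg/dL
Patient 2: CrCl = (140 − 90) × 94.4 / (72 × 2.172) × 0.85 = 4720.0 / 156.38 × 0.85 ≈ 25.7 mL/min
|16.6 − 25.7| = 9.1 mL/min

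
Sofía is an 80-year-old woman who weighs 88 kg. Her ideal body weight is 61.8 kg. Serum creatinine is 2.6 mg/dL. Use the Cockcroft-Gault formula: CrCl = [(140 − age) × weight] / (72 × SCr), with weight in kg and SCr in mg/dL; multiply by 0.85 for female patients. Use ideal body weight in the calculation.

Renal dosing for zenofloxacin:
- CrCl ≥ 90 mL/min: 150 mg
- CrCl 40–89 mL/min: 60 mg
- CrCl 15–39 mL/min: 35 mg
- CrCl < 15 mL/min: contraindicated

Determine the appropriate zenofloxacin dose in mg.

35 mg

CrCl = (140 − 80) × 61.8 / (72 × 2.6) × 0.85 = 3708.0 / 187.20 × 0.85 ≈ 16.8 mL/min
CrCl ≈ 17 mL/min → bracket 15–39 mL/min.
Dose for this bracket: 35 mg.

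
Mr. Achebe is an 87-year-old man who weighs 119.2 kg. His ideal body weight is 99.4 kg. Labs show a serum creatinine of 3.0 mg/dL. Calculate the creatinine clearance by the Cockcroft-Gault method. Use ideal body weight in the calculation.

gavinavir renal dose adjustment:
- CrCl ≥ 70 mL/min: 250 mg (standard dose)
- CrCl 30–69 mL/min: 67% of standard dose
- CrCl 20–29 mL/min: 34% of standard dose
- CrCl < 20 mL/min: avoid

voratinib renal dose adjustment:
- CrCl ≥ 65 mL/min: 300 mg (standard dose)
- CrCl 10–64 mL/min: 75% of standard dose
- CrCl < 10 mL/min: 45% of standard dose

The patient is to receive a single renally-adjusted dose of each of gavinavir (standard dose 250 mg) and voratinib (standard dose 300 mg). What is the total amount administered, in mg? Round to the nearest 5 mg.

CrCl = (140 − 87) × 99.4 / (72 × 3) = 5268.2 / 216.00 ≈ 24.4 mL/min
CrCl ≈ 24 mL/min.
gavinavir: 20–29 mL/min → 34% of 250 mg = 85 mg.
voratinib: 10–64 mL/min → 75% of 300 mg = 225 mg.
Total = 85 + 225 = 310 mg.

310 mg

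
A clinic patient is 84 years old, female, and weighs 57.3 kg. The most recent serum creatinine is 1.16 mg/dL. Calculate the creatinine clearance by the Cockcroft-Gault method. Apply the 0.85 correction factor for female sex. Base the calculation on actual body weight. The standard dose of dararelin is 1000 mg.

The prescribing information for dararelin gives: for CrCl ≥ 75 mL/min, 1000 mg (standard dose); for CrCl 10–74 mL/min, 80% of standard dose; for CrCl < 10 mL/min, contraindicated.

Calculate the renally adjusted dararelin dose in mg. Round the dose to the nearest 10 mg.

800 mg

CrCl = (140 − 84) × 57.3 / (72 × 1.16) × 0.85 = 3208.8 / 83.52 × 0.85 ≈ 32.7 mL/min
CrCl ≈ 33 mL/min → bracket 10–74 mL/min.
80% of 1000 mg = 800 mg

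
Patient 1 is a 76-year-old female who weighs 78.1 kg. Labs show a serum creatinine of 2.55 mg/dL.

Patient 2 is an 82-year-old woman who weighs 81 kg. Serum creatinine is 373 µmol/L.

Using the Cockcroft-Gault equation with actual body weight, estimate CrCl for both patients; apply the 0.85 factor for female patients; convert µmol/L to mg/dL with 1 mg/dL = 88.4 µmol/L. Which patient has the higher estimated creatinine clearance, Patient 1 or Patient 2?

Patient 1: CrCl = (140 − 76) × 78.1 / (72 × 2.55) × 0.85 = 4998.4 / 183.60 × 0.85 ≈ 23.1 mL/min
Patient 2: SCr = 373 / 88.4 = 4.219 mg/dL
Patient 2: CrCl = (140 − 82) × 81 / (72 × 4.219) × 0.85 = 4698.0 / 303.77 × 0.85 ≈ 13.1 mL/min
23.1 vs 13.1 mL/min → Patient 1 is higher.

Patient 1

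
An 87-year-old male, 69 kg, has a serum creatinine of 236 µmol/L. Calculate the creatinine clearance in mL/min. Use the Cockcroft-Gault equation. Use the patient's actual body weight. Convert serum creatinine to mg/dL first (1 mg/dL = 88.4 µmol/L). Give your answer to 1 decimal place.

19.0 mL/min

SCr = 236 / 88.4 = 2.67 mg/dL
CrCl = (140 − 87) × 69 / (72 × 2.67) = 3657.0 / 192.24 ≈ 19.0 mL/min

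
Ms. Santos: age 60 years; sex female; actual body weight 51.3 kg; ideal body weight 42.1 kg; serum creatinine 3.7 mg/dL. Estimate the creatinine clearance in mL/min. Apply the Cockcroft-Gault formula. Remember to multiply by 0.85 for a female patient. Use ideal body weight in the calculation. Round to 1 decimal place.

CrCl = (140 − 60) × 42.1 / (72 × 3.7) × 0.85 = 3368.0 / 266.40 × 0.85 ≈ 10.7 mL/min

10.7 mL/min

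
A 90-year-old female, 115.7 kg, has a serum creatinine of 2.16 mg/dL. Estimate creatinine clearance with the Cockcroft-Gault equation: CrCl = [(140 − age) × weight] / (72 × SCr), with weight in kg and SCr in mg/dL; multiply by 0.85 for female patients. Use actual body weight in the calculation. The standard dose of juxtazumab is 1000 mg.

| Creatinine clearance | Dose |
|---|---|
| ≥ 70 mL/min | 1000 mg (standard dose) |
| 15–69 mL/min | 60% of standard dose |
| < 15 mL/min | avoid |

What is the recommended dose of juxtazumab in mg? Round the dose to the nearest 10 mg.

CrCl = (140 − 90) × 115.7 / (72 × 2.16) × 0.85 = 5785.0 / 155.52 × 0.85 ≈ 31.6 mL/min
CrCl ≈ 32 mL/min → bracket 15–69 mL/min.
60% of 1000 mg = 600 mg

600 mg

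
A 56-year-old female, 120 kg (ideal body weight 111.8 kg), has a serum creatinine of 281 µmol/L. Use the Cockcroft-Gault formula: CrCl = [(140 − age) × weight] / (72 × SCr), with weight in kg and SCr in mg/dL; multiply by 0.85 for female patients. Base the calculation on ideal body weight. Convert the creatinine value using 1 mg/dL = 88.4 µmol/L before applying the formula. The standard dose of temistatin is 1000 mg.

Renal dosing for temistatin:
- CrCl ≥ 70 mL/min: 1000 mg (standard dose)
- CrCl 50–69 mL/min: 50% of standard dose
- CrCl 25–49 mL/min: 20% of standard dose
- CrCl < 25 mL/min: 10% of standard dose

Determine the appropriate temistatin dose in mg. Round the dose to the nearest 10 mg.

SCr = 281 / 88.4 = 3.179 mg/dL
CrCl = (140 − 56) × 111.8 / (72 × 3.179) × 0.85 = 9391.2 / 228.89 × 0.85 ≈ 34.9 mL/min
CrCl ≈ 35 mL/min → bracket 25–49 mL/min.
20% of 1000 mg = 200 mg

200 mg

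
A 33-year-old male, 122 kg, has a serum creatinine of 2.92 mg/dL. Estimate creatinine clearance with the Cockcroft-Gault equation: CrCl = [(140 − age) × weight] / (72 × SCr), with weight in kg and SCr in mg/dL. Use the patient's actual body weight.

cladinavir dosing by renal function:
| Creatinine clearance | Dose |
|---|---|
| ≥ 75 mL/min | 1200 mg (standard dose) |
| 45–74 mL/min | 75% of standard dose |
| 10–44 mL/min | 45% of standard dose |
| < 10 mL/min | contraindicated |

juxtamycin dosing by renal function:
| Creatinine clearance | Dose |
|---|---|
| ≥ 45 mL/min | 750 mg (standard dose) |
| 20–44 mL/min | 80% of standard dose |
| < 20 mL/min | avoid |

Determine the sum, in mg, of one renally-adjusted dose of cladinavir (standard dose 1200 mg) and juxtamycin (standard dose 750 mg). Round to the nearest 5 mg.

CrCl = (140 − 33) × 122 / (72 × 2.92) = 13054.0 / 210.24 ≈ 62.1 mL/min
CrCl ≈ 62 mL/min.
cladinavir: 45–74 mL/min → 75% of 1200 mg = 900 mg.
juxtamycin: ≥ 45 mL/min → 100% of 750 mg = 750 mg.
Total = 900 + 750 = 1650 mg.

1650 mg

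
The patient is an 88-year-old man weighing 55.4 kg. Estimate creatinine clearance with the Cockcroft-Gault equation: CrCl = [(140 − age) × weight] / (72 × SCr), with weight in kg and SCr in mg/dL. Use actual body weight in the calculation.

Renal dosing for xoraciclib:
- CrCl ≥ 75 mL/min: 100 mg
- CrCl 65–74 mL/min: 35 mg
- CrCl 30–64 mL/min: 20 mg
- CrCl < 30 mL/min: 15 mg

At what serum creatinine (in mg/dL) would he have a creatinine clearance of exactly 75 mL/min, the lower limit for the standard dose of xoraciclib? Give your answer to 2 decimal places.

0.53 mg/dL

Standard dose requires CrCl ≥ 75 mL/min.
Set (140 − 88) × 55.4 / (72 × SCr) = 75
SCr = (140 − 88) × 55.4 / (72 × 75) = 0.533 mg/dL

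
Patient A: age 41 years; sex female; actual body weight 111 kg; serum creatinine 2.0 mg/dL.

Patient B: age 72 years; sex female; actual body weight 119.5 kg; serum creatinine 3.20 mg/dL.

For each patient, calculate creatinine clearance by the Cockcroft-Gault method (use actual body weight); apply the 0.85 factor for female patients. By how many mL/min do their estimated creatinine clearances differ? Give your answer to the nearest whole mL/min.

Patient A: CrCl = (140 − 41) × 111 / (72 × 2) × 0.85 = 10989.0 / 144.00 × 0.85 ≈ 64.9 mL/min
Patient B: CrCl = (140 − 72) × 119.5 / (72 × 3.2) × 0.85 = 8126.0 / 230.40 × 0.85 ≈ 30.0 mL/min
|64.9 − 30.0| = 34.9 mL/min

35 mL/min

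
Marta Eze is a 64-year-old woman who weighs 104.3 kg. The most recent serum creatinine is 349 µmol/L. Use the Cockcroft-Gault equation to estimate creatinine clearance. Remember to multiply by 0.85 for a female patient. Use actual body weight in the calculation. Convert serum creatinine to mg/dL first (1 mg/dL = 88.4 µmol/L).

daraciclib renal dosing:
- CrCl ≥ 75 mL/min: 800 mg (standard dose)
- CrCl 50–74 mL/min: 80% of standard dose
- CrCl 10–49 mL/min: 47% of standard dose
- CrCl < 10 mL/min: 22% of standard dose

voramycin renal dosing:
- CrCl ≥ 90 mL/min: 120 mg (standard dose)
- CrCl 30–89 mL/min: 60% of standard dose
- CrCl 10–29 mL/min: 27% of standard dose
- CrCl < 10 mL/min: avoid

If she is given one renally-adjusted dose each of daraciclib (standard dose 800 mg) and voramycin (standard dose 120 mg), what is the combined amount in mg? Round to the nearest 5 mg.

SCr = 349 / 88.4 = 3.948 mg/dL
CrCl = (140 − 64) × 104.3 / (72 × 3.948) × 0.85 = 7926.8 / 284.26 × 0.85 ≈ 23.7 mL/min
CrCl ≈ 24 mL/min.
daraciclib: 10–49 mL/min → 47% of 800 mg = 376 mg.
voramycin: 10–29 mL/min → 27% of 120 mg = 32.4 mg.
Total = 376 + 32.4 = 408.4 mg.

410 mg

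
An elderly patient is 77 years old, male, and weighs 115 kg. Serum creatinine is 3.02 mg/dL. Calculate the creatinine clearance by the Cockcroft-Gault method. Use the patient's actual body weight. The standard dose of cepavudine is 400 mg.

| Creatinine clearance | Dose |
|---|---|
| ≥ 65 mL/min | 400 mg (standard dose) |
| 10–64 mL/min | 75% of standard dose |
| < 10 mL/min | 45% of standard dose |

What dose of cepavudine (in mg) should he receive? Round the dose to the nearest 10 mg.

300 mg

CrCl = (140 − 77) × 115 / (72 × 3.02) = 7245.0 / 217.44 ≈ 33.3 mL/min
CrCl ≈ 33 mL/min → bracket 10–64 mL/min.
75% of 400 mg = 300 mg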